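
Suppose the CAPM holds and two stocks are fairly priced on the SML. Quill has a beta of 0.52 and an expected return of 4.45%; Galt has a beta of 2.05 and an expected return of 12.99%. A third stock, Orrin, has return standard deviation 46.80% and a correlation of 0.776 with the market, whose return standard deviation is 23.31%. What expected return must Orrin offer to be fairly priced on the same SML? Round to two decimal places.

10.24%

MRP = (12.99% − 4.45%) / (2.05 − 0.52) = 5.5817%
R_f = 4.45% − 0.52 × 5.5817% = 1.5475%
β_Orrin = ρ·σ_i/σ_m = 0.776 × 46.80 / 23.31 = 1.5580
E(R_Orrin) = R_f + β × MRP = 1.5475% + 1.5580 × 5.5817% = 10.24%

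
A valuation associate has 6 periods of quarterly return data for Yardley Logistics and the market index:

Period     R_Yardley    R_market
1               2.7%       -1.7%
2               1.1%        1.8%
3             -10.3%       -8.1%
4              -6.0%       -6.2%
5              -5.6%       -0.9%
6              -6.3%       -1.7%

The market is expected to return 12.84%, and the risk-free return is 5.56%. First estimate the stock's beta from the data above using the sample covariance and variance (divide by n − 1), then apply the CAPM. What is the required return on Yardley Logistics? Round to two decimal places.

Mean R_i = (2.7 + 1.1 − 10.3 − 6.0 − 5.6 − 6.3) / 6 = -4.0667%
Mean R_m = (-1.7 + 1.8 − 8.1 − 6.2 − 0.9 − 1.7) / 6 = -2.8000%
Σ(R_i − R̄_i)(R_m − R̄_m) = 65.4500  ⇒  Cov = 65.4500 / 5 = 13.0900
Σ(R_m − R̄_m)² = 66.8400  ⇒  Var(R_m) = 66.8400 / 5 = 13.3680
β = Cov / Var(R_m) = 13.0900 / 13.3680 = 0.9792
MRP = 12.84% − 5.56% = 7.28%
E(R) = R_f + β × MRP = 5.56% + 0.9792 × 7.28% = 12.69%

12.69%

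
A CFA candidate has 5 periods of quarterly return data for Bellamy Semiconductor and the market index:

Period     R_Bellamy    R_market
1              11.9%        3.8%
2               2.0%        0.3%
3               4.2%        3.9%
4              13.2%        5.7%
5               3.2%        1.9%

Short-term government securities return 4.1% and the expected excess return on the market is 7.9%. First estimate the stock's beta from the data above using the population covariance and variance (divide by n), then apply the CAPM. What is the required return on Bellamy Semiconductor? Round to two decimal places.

Mean R_i = (11.9 + 2.0 + 4.2 + 13.2 + 3.2) / 5 = 6.9000%
Mean R_m = (3.8 + 0.3 + 3.9 + 5.7 + 1.9) / 5 = 3.1200%
Σ(R_i − R̄_i)(R_m − R̄_m) = 35.8800  ⇒  Cov = 35.8800 / 5 = 7.1760
Σ(R_m − R̄_m)² = 17.1680  ⇒  Var(R_m) = 17.1680 / 5 = 3.4336
β = Cov / Var(R_m) = 7.1760 / 3.4336 = 2.0899
E(R) = R_f + β × MRP = 4.1% + 2.0899 × 7.9% = 20.61%

20.61%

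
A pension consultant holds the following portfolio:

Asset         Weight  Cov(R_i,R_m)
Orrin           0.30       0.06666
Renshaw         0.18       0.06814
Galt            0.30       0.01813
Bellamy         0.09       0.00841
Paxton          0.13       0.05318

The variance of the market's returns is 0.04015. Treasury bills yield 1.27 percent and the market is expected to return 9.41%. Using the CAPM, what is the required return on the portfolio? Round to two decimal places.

10.47%

β_Orrin = 0.06666 / 0.04015 = 1.6603
β_Renshaw = 0.06814 / 0.04015 = 1.6971
β_Galt = 0.01813 / 0.04015 = 0.4516
β_Bellamy = 0.00841 / 0.04015 = 0.2095
β_Paxton = 0.05318 / 0.04015 = 1.3245
β_P = Σ w_i β_i = 0.30×1.6603 + 0.18×1.6971 + 0.30×0.4516 + 0.09×0.2095 + 0.13×1.3245 = 1.1301
MRP = 9.41% − 1.27% = 8.14%
E(R_P) = R_f + β_P × MRP = 1.27% + 1.1301 × 8.14% = 10.47%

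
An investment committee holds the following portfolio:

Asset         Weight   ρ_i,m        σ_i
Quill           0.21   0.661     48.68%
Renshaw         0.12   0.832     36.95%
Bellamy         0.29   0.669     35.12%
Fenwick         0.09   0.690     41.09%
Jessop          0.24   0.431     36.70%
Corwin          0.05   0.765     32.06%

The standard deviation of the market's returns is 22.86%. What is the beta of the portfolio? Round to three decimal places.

β_Quill = 0.661 × 48.68% / 22.86% = 1.4076
β_Renshaw = 0.832 × 36.95% / 22.86% = 1.3448
β_Bellamy = 0.669 × 35.12% / 22.86% = 1.0278
β_Fenwick = 0.690 × 41.09% / 22.86% = 1.2402
β_Jessop = 0.431 × 36.70% / 22.86% = 0.6919
β_Corwin = 0.765 × 32.06% / 22.86% = 1.0729
β_P = Σ w_i β_i = 0.21×1.4076 + 0.12×1.3448 + 0.29×1.0278 + 0.09×1.2402 + 0.24×0.6919 + 0.05×1.0729 = 1.0864

1.086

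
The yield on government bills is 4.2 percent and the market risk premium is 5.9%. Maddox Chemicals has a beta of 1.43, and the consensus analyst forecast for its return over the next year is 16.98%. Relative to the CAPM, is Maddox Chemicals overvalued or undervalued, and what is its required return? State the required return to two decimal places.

Undervalued; required return 12.64%

Required return = R_f + β·MRP = 4.2% + 1.43 × 5.9% = 12.64%
Forecast 16.98% > required 12.64% → the stock plots above the SML → undervalued.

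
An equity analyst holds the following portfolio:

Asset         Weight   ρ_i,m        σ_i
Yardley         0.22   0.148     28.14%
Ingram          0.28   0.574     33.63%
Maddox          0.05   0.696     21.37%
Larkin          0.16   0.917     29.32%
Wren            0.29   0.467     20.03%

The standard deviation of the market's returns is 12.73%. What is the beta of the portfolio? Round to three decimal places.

β_Yardley = 0.148 × 28.14% / 12.73% = 0.3272
β_Ingram = 0.574 × 33.63% / 12.73% = 1.5164
β_Maddox = 0.696 × 21.37% / 12.73% = 1.1684
β_Larkin = 0.917 × 29.32% / 12.73% = 2.1121
β_Wren = 0.467 × 20.03% / 12.73% = 0.7348
β_P = Σ w_i β_i = 0.22×0.3272 + 0.28×1.5164 + 0.05×1.1684 + 0.16×2.1121 + 0.29×0.7348 = 1.1060

1.106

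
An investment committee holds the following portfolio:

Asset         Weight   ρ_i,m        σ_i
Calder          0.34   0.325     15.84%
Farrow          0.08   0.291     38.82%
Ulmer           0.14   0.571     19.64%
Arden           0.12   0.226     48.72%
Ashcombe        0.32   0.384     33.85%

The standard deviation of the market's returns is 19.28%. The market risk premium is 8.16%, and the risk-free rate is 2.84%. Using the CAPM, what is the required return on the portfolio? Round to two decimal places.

6.95%

β_Calder = 0.325 × 15.84% / 19.28% = 0.2670
β_Farrow = 0.291 × 38.82% / 19.28% = 0.5859
β_Ulmer = 0.571 × 19.64% / 19.28% = 0.5817
β_Arden = 0.226 × 48.72% / 19.28% = 0.5711
β_Ashcombe = 0.384 × 33.85% / 19.28% = 0.6742
β_P = Σ w_i β_i = 0.34×0.2670 + 0.08×0.5859 + 0.14×0.5817 + 0.12×0.5711 + 0.32×0.6742 = 0.5034
E(R_P) = R_f + β_P × MRP = 2.84% + 0.5034 × 8.16% = 6.95%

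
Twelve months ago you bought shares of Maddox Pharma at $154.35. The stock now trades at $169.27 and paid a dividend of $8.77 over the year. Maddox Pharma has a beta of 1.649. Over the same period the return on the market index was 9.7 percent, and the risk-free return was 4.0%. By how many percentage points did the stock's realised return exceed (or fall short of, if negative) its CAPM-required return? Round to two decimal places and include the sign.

Realised HPR = (P1 + D1 − P0) / P0 = (169.27 + 8.77 − 154.35) / 154.35 = 23.69 / 154.35 = 15.3482%
MRP = 9.7% − 4.0% = 5.70%
CAPM required = R_f + β·MRP = 4.0% + 1.649 × 5.7% = 13.3993%
α = realised − required = 15.3482% − 13.3993% = +1.95%

+1.95%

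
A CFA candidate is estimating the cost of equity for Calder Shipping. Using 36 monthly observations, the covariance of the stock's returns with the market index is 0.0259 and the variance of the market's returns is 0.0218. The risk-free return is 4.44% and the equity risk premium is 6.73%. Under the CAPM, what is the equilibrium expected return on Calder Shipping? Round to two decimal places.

12.44%

β = Cov(R_i, R_m) / Var(R_m) = 0.0259 / 0.0218 = 1.1881
E(R) = R_f + β × MRP = 4.44% + 1.1881 × 6.73% = 12.44%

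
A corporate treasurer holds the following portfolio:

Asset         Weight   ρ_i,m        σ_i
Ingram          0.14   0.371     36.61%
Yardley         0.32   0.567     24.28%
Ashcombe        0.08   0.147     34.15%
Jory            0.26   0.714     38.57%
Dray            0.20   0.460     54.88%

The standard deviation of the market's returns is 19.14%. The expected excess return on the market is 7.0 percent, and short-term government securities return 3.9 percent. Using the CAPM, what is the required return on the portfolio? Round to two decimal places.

β_Ingram = 0.371 × 36.61% / 19.14% = 0.7096
β_Yardley = 0.567 × 24.28% / 19.14% = 0.7193
β_Ashcombe = 0.147 × 34.15% / 19.14% = 0.2623
β_Jory = 0.714 × 38.57% / 19.14% = 1.4388
β_Dray = 0.460 × 54.88% / 19.14% = 1.3190
β_P = Σ w_i β_i = 0.14×0.7096 + 0.32×0.7193 + 0.08×0.2623 + 0.26×1.4388 + 0.20×1.3190 = 0.9884
E(R_P) = R_f + β_P × MRP = 3.9% + 0.9884 × 7.0% = 10.82%

10.82%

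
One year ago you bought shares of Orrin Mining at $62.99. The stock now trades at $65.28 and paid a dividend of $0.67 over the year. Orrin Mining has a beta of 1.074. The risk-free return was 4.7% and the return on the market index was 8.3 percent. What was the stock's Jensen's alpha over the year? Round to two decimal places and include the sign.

-3.87%

Realised HPR = (P1 + D1 − P0) / P0 = (65.28 + 0.67 − 62.99) / 62.99 = 2.96 / 62.99 = 4.6992%
MRP = 8.3% − 4.7% = 3.60%
CAPM required = R_f + β·MRP = 4.7% + 1.074 × 3.6% = 8.5664%
α = realised − required = 4.6992% − 8.5664% = -3.87%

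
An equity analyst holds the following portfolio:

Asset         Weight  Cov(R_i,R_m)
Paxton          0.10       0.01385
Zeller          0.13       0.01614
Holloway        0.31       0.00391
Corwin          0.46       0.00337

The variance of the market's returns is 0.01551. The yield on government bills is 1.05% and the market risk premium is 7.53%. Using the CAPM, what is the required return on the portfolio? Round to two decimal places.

4.08%

β_Paxton = 0.01385 / 0.01551 = 0.8930
β_Zeller = 0.01614 / 0.01551 = 1.0406
β_Holloway = 0.00391 / 0.01551 = 0.2521
β_Corwin = 0.00337 / 0.01551 = 0.2173
β_P = Σ w_i β_i = 0.10×0.8930 + 0.13×1.0406 + 0.31×0.2521 + 0.46×0.2173 = 0.4027
E(R_P) = R_f + β_P × MRP = 1.05% + 0.4027 × 7.53% = 4.08%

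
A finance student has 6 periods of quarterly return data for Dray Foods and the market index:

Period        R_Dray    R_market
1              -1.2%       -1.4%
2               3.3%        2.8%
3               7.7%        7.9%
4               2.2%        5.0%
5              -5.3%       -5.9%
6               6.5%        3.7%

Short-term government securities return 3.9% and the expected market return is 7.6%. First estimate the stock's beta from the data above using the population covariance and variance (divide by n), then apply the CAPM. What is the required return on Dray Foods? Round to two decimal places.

7.30%

Mean R_i = (-1.2 + 3.3 + 7.7 + 2.2 − 5.3 + 6.5) / 6 = 2.2000%
Mean R_m = (-1.4 + 2.8 + 7.9 + 5.0 − 5.9 + 3.7) / 6 = 2.0167%
Σ(R_i − R̄_i)(R_m − R̄_m) = 111.4500  ⇒  Cov = 111.4500 / 6 = 18.5750
Σ(R_m − R̄_m)² = 121.3083  ⇒  Var(R_m) = 121.3083 / 6 = 20.2181
β = Cov / Var(R_m) = 18.5750 / 20.2181 = 0.9187
MRP = 7.6% − 3.9% = 3.70%
E(R) = R_f + β × MRP = 3.9% + 0.9187 × 3.7% = 7.30%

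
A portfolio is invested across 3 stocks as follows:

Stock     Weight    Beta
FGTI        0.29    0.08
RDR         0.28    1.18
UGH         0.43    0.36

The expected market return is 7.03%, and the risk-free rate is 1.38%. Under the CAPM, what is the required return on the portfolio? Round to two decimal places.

4.25%

β_P = Σ w_i β_i = 0.29×0.08 + 0.28×1.18 + 0.43×0.36 = 0.5084
MRP = 7.03% − 1.38% = 5.65%
E(R_P) = R_f + β_P × MRP = 1.38% + 0.5084 × 5.65% = 4.25%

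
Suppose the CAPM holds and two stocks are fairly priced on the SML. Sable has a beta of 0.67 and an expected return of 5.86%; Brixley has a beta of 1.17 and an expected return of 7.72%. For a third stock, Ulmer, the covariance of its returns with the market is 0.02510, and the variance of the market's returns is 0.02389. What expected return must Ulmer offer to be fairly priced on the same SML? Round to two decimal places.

7.28%

MRP = (7.72% − 5.86%) / (1.17 − 0.67) = 3.7200%
R_f = 5.86% − 0.67 × 3.7200% = 3.3676%
β_Ulmer = Cov / Var(R_m) = 0.02510 / 0.02389 = 1.0506
E(R_Ulmer) = R_f + β × MRP = 3.3676% + 1.0506 × 3.7200% = 7.28%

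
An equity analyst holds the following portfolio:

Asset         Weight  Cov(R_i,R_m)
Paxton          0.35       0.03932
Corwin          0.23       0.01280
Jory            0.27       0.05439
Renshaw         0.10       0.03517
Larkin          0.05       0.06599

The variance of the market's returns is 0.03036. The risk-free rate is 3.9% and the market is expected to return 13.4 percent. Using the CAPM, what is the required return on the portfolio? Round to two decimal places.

β_Paxton = 0.03932 / 0.03036 = 1.2951
β_Corwin = 0.01280 / 0.03036 = 0.4216
β_Jory = 0.05439 / 0.03036 = 1.7915
β_Renshaw = 0.03517 / 0.03036 = 1.1584
β_Larkin = 0.06599 / 0.03036 = 2.1736
β_P = Σ w_i β_i = 0.35×1.2951 + 0.23×0.4216 + 0.27×1.7915 + 0.10×1.1584 + 0.05×2.1736 = 1.2585
MRP = 13.4% − 3.9% = 9.50%
E(R_P) = R_f + β_P × MRP = 3.9% + 1.2585 × 9.5% = 15.86%

15.86%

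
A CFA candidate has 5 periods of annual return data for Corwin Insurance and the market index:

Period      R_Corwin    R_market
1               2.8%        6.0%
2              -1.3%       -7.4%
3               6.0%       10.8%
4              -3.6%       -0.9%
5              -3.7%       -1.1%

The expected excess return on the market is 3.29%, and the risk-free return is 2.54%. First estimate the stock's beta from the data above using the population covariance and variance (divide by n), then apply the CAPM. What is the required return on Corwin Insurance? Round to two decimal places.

4.17%

Mean R_i = (2.8 − 1.3 + 6.0 − 3.6 − 3.7) / 5 = 0.0400%
Mean R_m = (6.0 − 7.4 + 10.8 − 0.9 − 1.1) / 5 = 1.4800%
Σ(R_i − R̄_i)(R_m − R̄_m) = 98.2340  ⇒  Cov = 98.2340 / 5 = 19.6468
Σ(R_m − R̄_m)² = 198.4680  ⇒  Var(R_m) = 198.4680 / 5 = 39.6936
β = Cov / Var(R_m) = 19.6468 / 39.6936 = 0.4950
E(R) = R_f + β × MRP = 2.54% + 0.4950 × 3.29% = 4.17%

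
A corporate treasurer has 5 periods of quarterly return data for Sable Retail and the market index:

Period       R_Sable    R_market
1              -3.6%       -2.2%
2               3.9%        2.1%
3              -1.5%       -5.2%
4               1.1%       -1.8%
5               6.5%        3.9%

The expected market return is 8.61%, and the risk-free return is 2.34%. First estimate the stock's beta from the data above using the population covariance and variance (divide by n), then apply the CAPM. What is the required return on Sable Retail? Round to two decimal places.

Mean R_i = (-3.6 + 3.9 − 1.5 + 1.1 + 6.5) / 5 = 1.2800%
Mean R_m = (-2.2 + 2.1 − 5.2 − 1.8 + 3.9) / 5 = -0.6400%
Σ(R_i − R̄_i)(R_m − R̄_m) = 51.3760  ⇒  Cov = 51.3760 / 5 = 10.2752
Σ(R_m − R̄_m)² = 52.6920  ⇒  Var(R_m) = 52.6920 / 5 = 10.5384
β = Cov / Var(R_m) = 10.2752 / 10.5384 = 0.9750
MRP = 8.61% − 2.34% = 6.27%
E(R) = R_f + β × MRP = 2.34% + 0.9750 × 6.27% = 8.45%

8.45%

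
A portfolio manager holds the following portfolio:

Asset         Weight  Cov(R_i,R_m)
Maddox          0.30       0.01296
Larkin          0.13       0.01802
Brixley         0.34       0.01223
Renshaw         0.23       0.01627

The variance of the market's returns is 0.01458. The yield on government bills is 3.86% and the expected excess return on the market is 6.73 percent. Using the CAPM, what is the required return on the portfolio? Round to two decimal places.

10.38%

β_Maddox = 0.01296 / 0.01458 = 0.8889
β_Larkin = 0.01802 / 0.01458 = 1.2359
β_Brixley = 0.01223 / 0.01458 = 0.8388
β_Renshaw = 0.01627 / 0.01458 = 1.1159
β_P = Σ w_i β_i = 0.30×0.8889 + 0.13×1.2359 + 0.34×0.8388 + 0.23×1.1159 = 0.9692
E(R_P) = R_f + β_P × MRP = 3.86% + 0.9692 × 6.73% = 10.38%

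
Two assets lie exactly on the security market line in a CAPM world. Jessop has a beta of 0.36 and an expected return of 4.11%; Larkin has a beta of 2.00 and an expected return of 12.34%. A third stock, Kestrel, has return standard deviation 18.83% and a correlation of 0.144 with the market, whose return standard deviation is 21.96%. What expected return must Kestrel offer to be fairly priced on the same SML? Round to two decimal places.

2.92%

MRP = (12.34% − 4.11%) / (2.00 − 0.36) = 5.0183%
R_f = 4.11% − 0.36 × 5.0183% = 2.3034%
β_Kestrel = ρ·σ_i/σ_m = 0.144 × 18.83 / 21.96 = 0.1235
E(R_Kestrel) = R_f + β × MRP = 2.3034% + 0.1235 × 5.0183% = 2.92%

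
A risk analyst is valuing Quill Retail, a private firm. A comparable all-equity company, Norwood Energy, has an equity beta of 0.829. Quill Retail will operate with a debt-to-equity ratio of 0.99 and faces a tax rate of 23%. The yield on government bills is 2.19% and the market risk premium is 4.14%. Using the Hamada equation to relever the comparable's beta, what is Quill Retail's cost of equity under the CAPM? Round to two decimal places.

β_L = β_U × [1 + (1 − t)(D/E)] = 0.829 × [1 + (1 − 0.23) × 0.99]
    = 0.829 × [1 + 0.77 × 0.99] = 0.829 × 1.7623 = 1.4609
E(R) = R_f + β_L × MRP = 2.19% + 1.4609 × 4.14% = 8.24%

8.24%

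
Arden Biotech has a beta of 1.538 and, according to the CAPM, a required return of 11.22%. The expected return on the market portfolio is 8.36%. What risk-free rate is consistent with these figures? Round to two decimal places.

E(R) = R_f + β(E(R_m) − R_f) = R_f(1 − β) + β·E(R_m)
11.22% = R_f × (1 − 1.538) + 1.538 × 8.36%
11.22% = R_f × -0.538 + 12.85768%
R_f = (11.22% − 12.85768%) / -0.538 = 3.04%

3.04%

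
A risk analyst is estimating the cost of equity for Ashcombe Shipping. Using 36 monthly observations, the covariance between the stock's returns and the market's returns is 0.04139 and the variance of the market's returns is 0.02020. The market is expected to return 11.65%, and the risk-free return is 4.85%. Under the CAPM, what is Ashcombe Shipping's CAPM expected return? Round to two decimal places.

18.78%

β = Cov(R_i, R_m) / Var(R_m) = 0.04139 / 0.02020 = 2.0490
MRP = 11.65% − 4.85% = 6.80%
E(R) = R_f + β × MRP = 4.85% + 2.0490 × 6.80% = 18.78%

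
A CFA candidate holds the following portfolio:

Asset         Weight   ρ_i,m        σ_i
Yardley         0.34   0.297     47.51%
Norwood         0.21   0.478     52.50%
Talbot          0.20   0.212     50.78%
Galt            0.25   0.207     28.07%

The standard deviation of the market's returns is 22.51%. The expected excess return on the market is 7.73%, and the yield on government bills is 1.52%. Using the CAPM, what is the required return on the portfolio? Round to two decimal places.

β_Yardley = 0.297 × 47.51% / 22.51% = 0.6269
β_Norwood = 0.478 × 52.50% / 22.51% = 1.1148
β_Talbot = 0.212 × 50.78% / 22.51% = 0.4782
β_Galt = 0.207 × 28.07% / 22.51% = 0.2581
β_P = Σ w_i β_i = 0.34×0.6269 + 0.21×1.1148 + 0.20×0.4782 + 0.25×0.2581 = 0.6074
E(R_P) = R_f + β_P × MRP = 1.52% + 0.6074 × 7.73% = 6.22%

6.22%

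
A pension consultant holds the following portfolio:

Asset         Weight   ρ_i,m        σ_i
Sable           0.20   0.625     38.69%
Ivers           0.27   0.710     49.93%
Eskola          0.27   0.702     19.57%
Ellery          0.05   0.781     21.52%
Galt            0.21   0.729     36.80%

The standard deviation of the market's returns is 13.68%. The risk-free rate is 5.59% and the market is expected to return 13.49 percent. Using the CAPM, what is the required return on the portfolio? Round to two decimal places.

β_Sable = 0.625 × 38.69% / 13.68% = 1.7676
β_Ivers = 0.710 × 49.93% / 13.68% = 2.5914
β_Eskola = 0.702 × 19.57% / 13.68% = 1.0043
β_Ellery = 0.781 × 21.52% / 13.68% = 1.2286
β_Galt = 0.729 × 36.80% / 13.68% = 1.9611
β_P = Σ w_i β_i = 0.20×1.7676 + 0.27×2.5914 + 0.27×1.0043 + 0.05×1.2286 + 0.21×1.9611 = 1.7976
MRP = 13.49% − 5.59% = 7.90%
E(R_P) = R_f + β_P × MRP = 5.59% + 1.7976 × 7.90% = 19.79%

19.79%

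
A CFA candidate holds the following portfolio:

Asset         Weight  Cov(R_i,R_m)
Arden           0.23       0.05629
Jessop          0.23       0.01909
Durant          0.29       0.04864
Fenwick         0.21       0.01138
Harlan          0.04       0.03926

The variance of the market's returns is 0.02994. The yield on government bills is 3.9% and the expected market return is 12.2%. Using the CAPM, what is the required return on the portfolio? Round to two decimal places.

β_Arden = 0.05629 / 0.02994 = 1.8801
β_Jessop = 0.01909 / 0.02994 = 0.6376
β_Durant = 0.04864 / 0.02994 = 1.6246
β_Fenwick = 0.01138 / 0.02994 = 0.3801
β_Harlan = 0.03926 / 0.02994 = 1.3113
β_P = Σ w_i β_i = 0.23×1.8801 + 0.23×0.6376 + 0.29×1.6246 + 0.21×0.3801 + 0.04×1.3113 = 1.1825
MRP = 12.2% − 3.9% = 8.30%
E(R_P) = R_f + β_P × MRP = 3.9% + 1.1825 × 8.3% = 13.71%

13.71%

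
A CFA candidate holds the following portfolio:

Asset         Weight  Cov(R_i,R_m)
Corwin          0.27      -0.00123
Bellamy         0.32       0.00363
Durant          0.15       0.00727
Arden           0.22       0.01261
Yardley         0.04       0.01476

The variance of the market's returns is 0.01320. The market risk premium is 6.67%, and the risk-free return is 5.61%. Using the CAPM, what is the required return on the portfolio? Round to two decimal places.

β_Corwin = -0.00123 / 0.01320 = -0.0932
β_Bellamy = 0.00363 / 0.01320 = 0.2750
β_Durant = 0.00727 / 0.01320 = 0.5508
β_Arden = 0.01261 / 0.01320 = 0.9553
β_Yardley = 0.01476 / 0.01320 = 1.1182
β_P = Σ w_i β_i = 0.27×-0.0932 + 0.32×0.2750 + 0.15×0.5508 + 0.22×0.9553 + 0.04×1.1182 = 0.4004
E(R_P) = R_f + β_P × MRP = 5.61% + 0.4004 × 6.67% = 8.28%

8.28%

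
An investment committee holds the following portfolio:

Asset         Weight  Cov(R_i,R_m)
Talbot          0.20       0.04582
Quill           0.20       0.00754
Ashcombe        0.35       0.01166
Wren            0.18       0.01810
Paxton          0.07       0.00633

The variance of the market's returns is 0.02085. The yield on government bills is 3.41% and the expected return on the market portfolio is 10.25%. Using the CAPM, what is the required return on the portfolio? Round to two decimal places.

9.46%

β_Talbot = 0.04582 / 0.02085 = 2.1976
β_Quill = 0.00754 / 0.02085 = 0.3616
β_Ashcombe = 0.01166 / 0.02085 = 0.5592
β_Wren = 0.01810 / 0.02085 = 0.8681
β_Paxton = 0.00633 / 0.02085 = 0.3036
β_P = Σ w_i β_i = 0.20×2.1976 + 0.20×0.3616 + 0.35×0.5592 + 0.18×0.8681 + 0.07×0.3036 = 0.8851
MRP = 10.25% − 3.41% = 6.84%
E(R_P) = R_f + β_P × MRP = 3.41% + 0.8851 × 6.84% = 9.46%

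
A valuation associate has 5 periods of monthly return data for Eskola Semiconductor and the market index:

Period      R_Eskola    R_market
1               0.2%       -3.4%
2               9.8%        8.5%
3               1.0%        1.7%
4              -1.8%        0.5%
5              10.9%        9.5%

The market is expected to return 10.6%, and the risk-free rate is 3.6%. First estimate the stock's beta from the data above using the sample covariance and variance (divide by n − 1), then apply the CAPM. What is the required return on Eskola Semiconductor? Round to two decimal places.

Mean R_i = (0.2 + 9.8 + 1.0 − 1.8 + 10.9) / 5 = 4.0200%
Mean R_m = (-3.4 + 8.5 + 1.7 + 0.5 + 9.5) / 5 = 3.3600%
Σ(R_i − R̄_i)(R_m − R̄_m) = 119.4340  ⇒  Cov = 119.4340 / 4 = 29.8585
Σ(R_m − R̄_m)² = 120.7520  ⇒  Var(R_m) = 120.7520 / 4 = 30.1880
β = Cov / Var(R_m) = 29.8585 / 30.1880 = 0.9891
MRP = 10.6% − 3.6% = 7.00%
E(R) = R_f + β × MRP = 3.6% + 0.9891 × 7.0% = 10.52%

10.52%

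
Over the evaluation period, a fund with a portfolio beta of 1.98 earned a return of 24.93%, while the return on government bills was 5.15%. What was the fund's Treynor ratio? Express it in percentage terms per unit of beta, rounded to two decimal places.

Treynor = (R_P − R_f) / β_P = (24.93% − 5.15%) / 1.9800 = 19.78% / 1.9800 = 9.99%

9.99%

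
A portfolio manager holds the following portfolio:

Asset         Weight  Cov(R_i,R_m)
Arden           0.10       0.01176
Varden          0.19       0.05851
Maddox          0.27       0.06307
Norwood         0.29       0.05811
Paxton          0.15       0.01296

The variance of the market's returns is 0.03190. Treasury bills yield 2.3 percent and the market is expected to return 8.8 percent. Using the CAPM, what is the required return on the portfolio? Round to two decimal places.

β_Arden = 0.01176 / 0.03190 = 0.3687
β_Varden = 0.05851 / 0.03190 = 1.8342
β_Maddox = 0.06307 / 0.03190 = 1.9771
β_Norwood = 0.05811 / 0.03190 = 1.8216
β_Paxton = 0.01296 / 0.03190 = 0.4063
β_P = Σ w_i β_i = 0.10×0.3687 + 0.19×1.8342 + 0.27×1.9771 + 0.29×1.8216 + 0.15×0.4063 = 1.5084
MRP = 8.8% − 2.3% = 6.50%
E(R_P) = R_f + β_P × MRP = 2.3% + 1.5084 × 6.5% = 12.10%

12.10%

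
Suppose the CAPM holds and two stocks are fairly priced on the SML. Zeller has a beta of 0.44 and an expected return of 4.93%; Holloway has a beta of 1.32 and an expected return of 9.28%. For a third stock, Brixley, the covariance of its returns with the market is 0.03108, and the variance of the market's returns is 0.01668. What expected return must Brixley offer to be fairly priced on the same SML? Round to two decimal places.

MRP = (9.28% − 4.93%) / (1.32 − 0.44) = 4.9432%
R_f = 4.93% − 0.44 × 4.9432% = 2.7550%
β_Brixley = Cov / Var(R_m) = 0.03108 / 0.01668 = 1.8633
E(R_Brixley) = R_f + β × MRP = 2.7550% + 1.8633 × 4.9432% = 11.97%

11.97%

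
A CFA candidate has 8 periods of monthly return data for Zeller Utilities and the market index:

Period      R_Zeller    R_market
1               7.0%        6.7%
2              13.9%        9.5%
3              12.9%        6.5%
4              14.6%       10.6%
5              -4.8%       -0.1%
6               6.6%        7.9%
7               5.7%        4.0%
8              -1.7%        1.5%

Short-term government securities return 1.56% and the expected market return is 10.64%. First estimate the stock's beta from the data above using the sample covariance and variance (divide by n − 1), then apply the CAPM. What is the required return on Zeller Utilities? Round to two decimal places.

Mean R_i = (7.0 + 13.9 + 12.9 + 14.6 − 4.8 + 6.6 + 5.7 − 1.7) / 8 = 6.7750%
Mean R_m = (6.7 + 9.5 + 6.5 + 10.6 − 0.1 + 7.9 + 4.0 + 1.5) / 8 = 5.8250%
Σ(R_i − R̄_i)(R_m − R̄_m) = 174.7150  ⇒  Cov = 174.7150 / 7 = 24.9593
Σ(R_m − R̄_m)² = 98.9750  ⇒  Var(R_m) = 98.9750 / 7 = 14.1393
β = Cov / Var(R_m) = 24.9593 / 14.1393 = 1.7652
MRP = 10.64% − 1.56% = 9.08%
E(R) = R_f + β × MRP = 1.56% + 1.7652 × 9.08% = 17.59%

17.59%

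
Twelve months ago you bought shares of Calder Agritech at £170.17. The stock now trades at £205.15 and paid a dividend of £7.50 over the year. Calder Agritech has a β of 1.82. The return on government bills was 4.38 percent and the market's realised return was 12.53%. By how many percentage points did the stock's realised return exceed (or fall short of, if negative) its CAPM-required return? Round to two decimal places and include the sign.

+5.75%

Realised HPR = (P1 + D1 − P0) / P0 = (205.15 + 7.50 − 170.17) / 170.17 = 42.48 / 170.17 = 24.9633%
MRP = 12.53% − 4.38% = 8.15%
CAPM required = R_f + β·MRP = 4.38% + 1.82 × 8.15% = 19.2130%
α = realised − required = 24.9633% − 19.2130% = +5.75%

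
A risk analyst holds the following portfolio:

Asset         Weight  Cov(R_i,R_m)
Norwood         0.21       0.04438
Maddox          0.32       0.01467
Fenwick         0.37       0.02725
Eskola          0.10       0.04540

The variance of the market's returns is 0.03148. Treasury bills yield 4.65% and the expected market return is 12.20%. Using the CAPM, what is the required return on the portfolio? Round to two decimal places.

β_Norwood = 0.04438 / 0.03148 = 1.4098
β_Maddox = 0.01467 / 0.03148 = 0.4660
β_Fenwick = 0.02725 / 0.03148 = 0.8656
β_Eskola = 0.04540 / 0.03148 = 1.4422
β_P = Σ w_i β_i = 0.21×1.4098 + 0.32×0.4660 + 0.37×0.8656 + 0.10×1.4422 = 0.9097
MRP = 12.20% − 4.65% = 7.55%
E(R_P) = R_f + β_P × MRP = 4.65% + 0.9097 × 7.55% = 11.52%

11.52%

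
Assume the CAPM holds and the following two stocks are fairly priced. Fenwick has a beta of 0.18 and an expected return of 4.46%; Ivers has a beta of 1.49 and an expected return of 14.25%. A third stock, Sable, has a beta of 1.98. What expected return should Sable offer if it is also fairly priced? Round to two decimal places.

MRP (SML slope) = (14.25% − 4.46%) / (1.49 − 0.18) = 9.79% / 1.31 = 7.4733%
R_f (intercept) = 4.46% − 0.18 × 7.4733% = 3.1148%
E(R_Sable) = R_f + β × MRP = 3.1148% + 1.98 × 7.4733% = 17.91%

17.91%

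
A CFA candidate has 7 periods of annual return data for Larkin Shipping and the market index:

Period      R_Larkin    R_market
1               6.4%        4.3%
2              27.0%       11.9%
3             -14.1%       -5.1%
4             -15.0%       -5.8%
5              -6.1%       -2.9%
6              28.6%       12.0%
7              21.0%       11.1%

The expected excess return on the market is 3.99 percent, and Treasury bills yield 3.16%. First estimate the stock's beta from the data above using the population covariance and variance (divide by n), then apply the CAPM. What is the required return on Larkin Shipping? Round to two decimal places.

Mean R_i = (6.4 + 27.0 − 14.1 − 15.0 − 6.1 + 28.6 + 21.0) / 7 = 6.8286%
Mean R_m = (4.3 + 11.9 − 5.1 − 5.8 − 2.9 + 12.0 + 11.1) / 7 = 3.6429%
Σ(R_i − R̄_i)(R_m − R̄_m) = 927.5914  ⇒  Cov = 927.5914 / 7 = 132.5131
Σ(R_m − R̄_m)² = 402.4771  ⇒  Var(R_m) = 402.4771 / 7 = 57.4967
β = Cov / Var(R_m) = 132.5131 / 57.4967 = 2.3047
E(R) = R_f + β × MRP = 3.16% + 2.3047 × 3.99% = 12.36%

12.36%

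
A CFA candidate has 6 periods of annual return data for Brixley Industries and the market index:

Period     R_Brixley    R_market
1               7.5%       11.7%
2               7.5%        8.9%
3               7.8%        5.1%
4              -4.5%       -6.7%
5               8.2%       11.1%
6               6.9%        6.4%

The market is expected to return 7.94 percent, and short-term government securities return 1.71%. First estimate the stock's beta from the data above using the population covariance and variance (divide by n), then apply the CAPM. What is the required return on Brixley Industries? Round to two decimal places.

Mean R_i = (7.5 + 7.5 + 7.8 − 4.5 + 8.2 + 6.9) / 6 = 5.5667%
Mean R_m = (11.7 + 8.9 + 5.1 − 6.7 + 11.1 + 6.4) / 6 = 6.0833%
Σ(R_i − R̄_i)(R_m − R̄_m) = 156.4267  ⇒  Cov = 156.4267 / 6 = 26.0711
Σ(R_m − R̄_m)² = 229.1283  ⇒  Var(R_m) = 229.1283 / 6 = 38.1881
β = Cov / Var(R_m) = 26.0711 / 38.1881 = 0.6827
MRP = 7.94% − 1.71% = 6.23%
E(R) = R_f + β × MRP = 1.71% + 0.6827 × 6.23% = 5.96%

5.96%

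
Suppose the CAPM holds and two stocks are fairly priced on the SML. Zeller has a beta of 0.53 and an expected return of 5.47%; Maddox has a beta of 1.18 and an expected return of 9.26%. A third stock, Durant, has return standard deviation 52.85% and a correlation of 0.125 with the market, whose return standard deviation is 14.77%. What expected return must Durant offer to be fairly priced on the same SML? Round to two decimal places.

MRP = (9.26% − 5.47%) / (1.18 − 0.53) = 5.8308%
R_f = 5.47% − 0.53 × 5.8308% = 2.3797%
β_Durant = ρ·σ_i/σ_m = 0.125 × 52.85 / 14.77 = 0.4473
E(R_Durant) = R_f + β × MRP = 2.3797% + 0.4473 × 5.8308% = 4.99%

4.99%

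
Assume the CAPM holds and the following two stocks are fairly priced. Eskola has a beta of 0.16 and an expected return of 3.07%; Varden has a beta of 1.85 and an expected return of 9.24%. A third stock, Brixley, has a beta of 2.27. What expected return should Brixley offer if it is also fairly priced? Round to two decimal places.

MRP (SML slope) = (9.24% − 3.07%) / (1.85 − 0.16) = 6.17% / 1.69 = 3.6509%
R_f (intercept) = 3.07% − 0.16 × 3.6509% = 2.4859%
E(R_Brixley) = R_f + β × MRP = 2.4859% + 2.27 × 3.6509% = 10.77%

10.77%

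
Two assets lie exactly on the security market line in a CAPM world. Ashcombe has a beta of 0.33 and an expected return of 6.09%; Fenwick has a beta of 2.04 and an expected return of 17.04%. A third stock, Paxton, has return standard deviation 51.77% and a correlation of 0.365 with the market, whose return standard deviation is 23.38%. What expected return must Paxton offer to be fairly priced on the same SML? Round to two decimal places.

MRP = (17.04% − 6.09%) / (2.04 − 0.33) = 6.4035%
R_f = 6.09% − 0.33 × 6.4035% = 3.9768%
β_Paxton = ρ·σ_i/σ_m = 0.365 × 51.77 / 23.38 = 0.8082
E(R_Paxton) = R_f + β × MRP = 3.9768% + 0.8082 × 6.4035% = 9.15%

9.15%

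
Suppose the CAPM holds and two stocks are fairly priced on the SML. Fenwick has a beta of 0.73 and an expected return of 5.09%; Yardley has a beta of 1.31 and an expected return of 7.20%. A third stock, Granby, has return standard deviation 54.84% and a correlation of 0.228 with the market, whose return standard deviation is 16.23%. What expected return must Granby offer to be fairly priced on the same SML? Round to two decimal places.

MRP = (7.20% − 5.09%) / (1.31 − 0.73) = 3.6379%
R_f = 5.09% − 0.73 × 3.6379% = 2.4343%
β_Granby = ρ·σ_i/σ_m = 0.228 × 54.84 / 16.23 = 0.7704
E(R_Granby) = R_f + β × MRP = 2.4343% + 0.7704 × 3.6379% = 5.24%

5.24%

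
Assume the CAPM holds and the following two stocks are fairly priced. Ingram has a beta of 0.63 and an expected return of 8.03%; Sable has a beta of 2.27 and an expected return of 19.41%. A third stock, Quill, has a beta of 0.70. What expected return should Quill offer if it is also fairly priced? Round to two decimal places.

MRP (SML slope) = (19.41% − 8.03%) / (2.27 − 0.63) = 11.38% / 1.64 = 6.9390%
R_f (intercept) = 8.03% − 0.63 × 6.9390% = 3.6584%
E(R_Quill) = R_f + β × MRP = 3.6584% + 0.70 × 6.9390% = 8.52%

8.52%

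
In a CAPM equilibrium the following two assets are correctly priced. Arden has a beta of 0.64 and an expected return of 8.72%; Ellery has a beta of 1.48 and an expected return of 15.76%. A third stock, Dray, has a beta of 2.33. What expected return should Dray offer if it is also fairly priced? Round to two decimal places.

22.88%

MRP (SML slope) = (15.76% − 8.72%) / (1.48 − 0.64) = 7.04% / 0.84 = 8.3810%
R_f (intercept) = 8.72% − 0.64 × 8.3810% = 3.3562%
E(R_Dray) = R_f + β × MRP = 3.3562% + 2.33 × 8.3810% = 22.88%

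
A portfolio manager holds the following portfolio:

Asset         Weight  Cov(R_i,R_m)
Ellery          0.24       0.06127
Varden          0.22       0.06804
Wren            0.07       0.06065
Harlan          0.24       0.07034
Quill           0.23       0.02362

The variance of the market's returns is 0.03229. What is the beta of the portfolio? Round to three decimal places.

β_Ellery = 0.06127 / 0.03229 = 1.8975
β_Varden = 0.06804 / 0.03229 = 2.1072
β_Wren = 0.06065 / 0.03229 = 1.8783
β_Harlan = 0.07034 / 0.03229 = 2.1784
β_Quill = 0.02362 / 0.03229 = 0.7315
β_P = Σ w_i β_i = 0.24×1.8975 + 0.22×2.1072 + 0.07×1.8783 + 0.24×2.1784 + 0.23×0.7315 = 1.7415

1.742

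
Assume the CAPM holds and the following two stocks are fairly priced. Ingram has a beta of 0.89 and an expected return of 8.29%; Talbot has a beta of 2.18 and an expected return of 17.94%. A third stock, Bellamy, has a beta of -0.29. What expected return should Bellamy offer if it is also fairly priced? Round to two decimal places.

-0.54%

MRP (SML slope) = (17.94% − 8.29%) / (2.18 − 0.89) = 9.65% / 1.29 = 7.4806%
R_f (intercept) = 8.29% − 0.89 × 7.4806% = 1.6323%
E(R_Bellamy) = R_f + β × MRP = 1.6323% + -0.29 × 7.4806% = -0.54%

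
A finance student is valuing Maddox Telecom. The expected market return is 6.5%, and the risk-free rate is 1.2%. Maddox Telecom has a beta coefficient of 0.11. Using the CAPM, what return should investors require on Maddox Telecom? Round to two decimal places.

Market risk premium = E(R_m) − R_f = 6.5% − 1.2% = 5.30%
E(R) = R_f + β × MRP = 1.2% + 0.11 × 5.3% = 1.78%

1.78%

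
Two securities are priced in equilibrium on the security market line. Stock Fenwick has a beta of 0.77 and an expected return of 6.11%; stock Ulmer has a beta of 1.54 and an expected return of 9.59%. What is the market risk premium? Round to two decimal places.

Both satisfy E(R) = R_f + β·MRP, so the slope of the SML is
MRP = (9.59% − 6.11%) / (1.54 − 0.77) = 3.48% / 0.77 = 4.5195%

4.52%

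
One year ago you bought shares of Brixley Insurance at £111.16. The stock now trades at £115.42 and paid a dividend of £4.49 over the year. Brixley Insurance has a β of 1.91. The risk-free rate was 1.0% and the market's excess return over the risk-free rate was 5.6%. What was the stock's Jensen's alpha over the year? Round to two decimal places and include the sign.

-3.82%

Realised HPR = (P1 + D1 − P0) / P0 = (115.42 + 4.49 − 111.16) / 111.16 = 8.75 / 111.16 = 7.8715%
CAPM required = R_f + β·MRP = 1.0% + 1.91 × 5.6% = 11.6960%
α = realised − required = 7.8715% − 11.6960% = -3.82%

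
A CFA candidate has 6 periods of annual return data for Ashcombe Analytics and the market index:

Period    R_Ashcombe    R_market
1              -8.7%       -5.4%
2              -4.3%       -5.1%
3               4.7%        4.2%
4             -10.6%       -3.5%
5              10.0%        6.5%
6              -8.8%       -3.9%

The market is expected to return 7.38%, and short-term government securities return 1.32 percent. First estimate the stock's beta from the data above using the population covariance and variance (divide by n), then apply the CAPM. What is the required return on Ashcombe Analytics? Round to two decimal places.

Mean R_i = (-8.7 − 4.3 + 4.7 − 10.6 + 10.0 − 8.8) / 6 = -2.9500%
Mean R_m = (-5.4 − 5.1 + 4.2 − 3.5 + 6.5 − 3.9) / 6 = -1.2000%
Σ(R_i − R̄_i)(R_m − R̄_m) = 203.8300  ⇒  Cov = 203.8300 / 6 = 33.9717
Σ(R_m − R̄_m)² = 133.8800  ⇒  Var(R_m) = 133.8800 / 6 = 22.3133
β = Cov / Var(R_m) = 33.9717 / 22.3133 = 1.5225
MRP = 7.38% − 1.32% = 6.06%
E(R) = R_f + β × MRP = 1.32% + 1.5225 × 6.06% = 10.55%

10.55%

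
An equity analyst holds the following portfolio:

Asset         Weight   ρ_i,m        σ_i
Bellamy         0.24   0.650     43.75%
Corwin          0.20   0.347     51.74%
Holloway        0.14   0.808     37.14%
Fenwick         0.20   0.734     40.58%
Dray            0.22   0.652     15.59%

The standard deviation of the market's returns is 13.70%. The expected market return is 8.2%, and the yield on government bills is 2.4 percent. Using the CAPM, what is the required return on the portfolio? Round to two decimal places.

β_Bellamy = 0.650 × 43.75% / 13.70% = 2.0757
β_Corwin = 0.347 × 51.74% / 13.70% = 1.3105
β_Holloway = 0.808 × 37.14% / 13.70% = 2.1904
β_Fenwick = 0.734 × 40.58% / 13.70% = 2.1741
β_Dray = 0.652 × 15.59% / 13.70% = 0.7419
β_P = Σ w_i β_i = 0.24×2.0757 + 0.20×1.3105 + 0.14×2.1904 + 0.20×2.1741 + 0.22×0.7419 = 1.6650
MRP = 8.2% − 2.4% = 5.80%
E(R_P) = R_f + β_P × MRP = 2.4% + 1.6650 × 5.8% = 12.06%

12.06%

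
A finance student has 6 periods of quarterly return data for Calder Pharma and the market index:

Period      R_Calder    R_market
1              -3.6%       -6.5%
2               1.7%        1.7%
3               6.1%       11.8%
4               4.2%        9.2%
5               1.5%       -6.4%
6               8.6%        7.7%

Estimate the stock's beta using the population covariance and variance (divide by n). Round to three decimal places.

0.439

Mean R_i = (-3.6 + 1.7 + 6.1 + 4.2 + 1.5 + 8.6) / 6 = 3.0833%
Mean R_m = (-6.5 + 1.7 + 11.8 + 9.2 − 6.4 + 7.7) / 6 = 2.9167%
Σ(R_i − R̄_i)(R_m − R̄_m) = 139.5717  ⇒  Cov = 139.5717 / 6 = 23.2620
Σ(R_m − R̄_m)² = 318.2283  ⇒  Var(R_m) = 318.2283 / 6 = 53.0381
β = Cov / Var(R_m) = 23.2620 / 53.0381 = 0.4386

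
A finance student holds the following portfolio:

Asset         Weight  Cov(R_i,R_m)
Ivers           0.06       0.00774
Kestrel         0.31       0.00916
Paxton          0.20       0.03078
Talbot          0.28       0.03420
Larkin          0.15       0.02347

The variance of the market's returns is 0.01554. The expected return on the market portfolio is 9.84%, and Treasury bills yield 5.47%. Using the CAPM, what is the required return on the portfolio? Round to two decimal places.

β_Ivers = 0.00774 / 0.01554 = 0.4981
β_Kestrel = 0.00916 / 0.01554 = 0.5894
β_Paxton = 0.03078 / 0.01554 = 1.9807
β_Talbot = 0.03420 / 0.01554 = 2.2008
β_Larkin = 0.02347 / 0.01554 = 1.5103
β_P = Σ w_i β_i = 0.06×0.4981 + 0.31×0.5894 + 0.20×1.9807 + 0.28×2.2008 + 0.15×1.5103 = 1.4515
MRP = 9.84% − 5.47% = 4.37%
E(R_P) = R_f + β_P × MRP = 5.47% + 1.4515 × 4.37% = 11.81%

11.81%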